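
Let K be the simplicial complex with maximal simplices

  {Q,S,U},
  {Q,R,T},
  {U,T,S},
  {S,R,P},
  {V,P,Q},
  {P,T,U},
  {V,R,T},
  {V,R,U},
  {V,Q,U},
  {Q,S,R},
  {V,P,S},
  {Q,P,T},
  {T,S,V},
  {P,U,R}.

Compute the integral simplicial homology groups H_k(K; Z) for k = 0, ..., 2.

Fix the vertex order P < Q < R < S < T < U < V and write every simplex with vertices in increasing order. Then dim K = 2 and the simplices of K are:

  0-simplices (7): P, Q, R, S, T, U, V
  1-simplices (21): PQ, PR, PS, PT, PU, PV, QR, QS, QT, QU, QV, RS, RT, RU, RV, ST, SU, SV, TU, TV, UV
  2-simplices (14): PQT, PQV, PRS, PRU, PSV, PTU, QRS, QRT, QSU, QUV, RTV, RUV, STU, STV

Hence C_0 ≅ Z^7, C_1 ≅ Z^21, C_2 ≅ Z^14.

Boundary ∂_1: C_1 → C_0 is given by ∂[p,q] = [q] − [p]. For instance
  ∂TU = U − T.
As a 7×21 matrix over Z this has rank 6, with invariant factors (1,1,1,1,1,1).

The boundary map ∂_2: C_2 → C_1 sends each 2-simplex [p,q,r] to [q,r] − [p,r] + [p,q]. For instance
  ∂PRU = RU − PU + PR,
  ∂PSV = SV − PV + PS.
This gives a 21×14 integer matrix of rank 13; reducing to Smith normal form yields diagonal entries (1,1,1,1,1,1,1,1,1,1,1,1,1).

From H_k ≅ ker(∂_k) / im(∂_{k+1}) we obtain:

  H_0: rank C_0 − rank ∂_1 = 7 − 6 = 1, and the invariant factors of ∂_1 are all 1, so H_0 = Z.
  H_1: rank ker ∂_1 − rank ∂_2 = (21 − 6) − 13 = 2, and the invariant factors of ∂_2 are all 1, so H_1 = Z^2.
  H_2: rank ker ∂_2 − rank ∂_3 = (14 − 13) − 0 = 1, and there is no ∂_3, so H_2 = Z.

As a check, the Euler characteristic is 7 − 21 + 14 = 0, which agrees with 1 − 2 + 1 = 0.

H_0 = Z,  H_1 = Z^2,  H_2 = Z.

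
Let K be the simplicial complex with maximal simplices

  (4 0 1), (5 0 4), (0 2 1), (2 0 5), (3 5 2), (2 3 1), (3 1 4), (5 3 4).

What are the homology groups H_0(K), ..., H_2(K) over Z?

We work with the vertex ordering 0 < 1 < 2 < 3 < 4 < 5. The simplices of K, each written with vertices in increasing order, are:

  0-simplices (6): [0], [1], [2], [3], [4], [5]
  1-simplices (12): [0,1], [0,2], [0,4], [0,5], [1,2], [1,3], [1,4], [2,3], [2,5], [3,4], [3,5], [4,5]
  2-simplices (8): [0,1,2], [0,1,4], [0,2,5], [0,4,5], [1,2,3], [1,3,4], [2,3,5], [3,4,5]

Hence C_0 ≅ Z^6, C_1 ≅ Z^12, C_2 ≅ Z^8.

The boundary map ∂_1: C_1 → C_0 is given by ∂[p,q] = [q] − [p]. For instance
  ∂[0,4] = [4] − [0].
The resulting 6×12 matrix has rank 5, and its Smith normal form has invariant factors (1,1,1,1,1).

The boundary map ∂_2: C_2 → C_1 maps a triangle to the signed sum of its edges. For instance
  ∂[3,4,5] = [4,5] − [3,5] + [3,4],
  ∂[2,3,5] = [3,5] − [2,5] + [2,3].
The resulting 12×8 matrix has rank 7, and its Smith normal form has invariant factors (1,1,1,1,1,1,1).

Computing H_k = (kernel of ∂_k) / (image of ∂_{k+1}):

  H_0: rank C_0 − rank ∂_1 = 6 − 5 = 1, and the invariant factors of ∂_1 are all 1, so H_0 = Z.
  H_1: rank ker ∂_1 − rank ∂_2 = (12 − 5) − 7 = 0, and the invariant factors of ∂_2 are all 1, so H_1 = 0.
  H_2: rank ker ∂_2 − rank ∂_3 = (8 − 7) − 0 = 1, and there is no ∂_3, so H_2 = Z.

As a check, the Euler characteristic is 6 − 12 + 8 = 2, which agrees with 1 − 0 + 1 = 2.
(K is a triangulation of the 2-sphere S^2.)

H_0 = Z,  H_1 = 0,  H_2 = Z.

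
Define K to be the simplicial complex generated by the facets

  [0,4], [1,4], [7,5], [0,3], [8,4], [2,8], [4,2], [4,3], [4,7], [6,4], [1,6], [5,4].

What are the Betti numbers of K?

Fix the vertex order 0 < 1 < 2 < 3 < 4 < 5 < 6 < 7 < 8 and write every simplex with vertices in increasing order. Then dim K = 1 and the simplices of K are:

  0-simplices (9): [0], [1], [2], [3], [4], [5], [6], [7], [8]
  1-simplices (12): [0,3], [0,4], [1,4], [1,6], [2,4], [2,8], [3,4], [4,5], [4,6], [4,7], [4,8], [5,7]

so the chain groups are C_0 ≅ Z^9, C_1 ≅ Z^12.

The boundary map ∂_1: C_1 → C_0 maps an edge to its endpoints' difference, ∂[p,q] = q − p.
This gives a 9×12 integer matrix of rank 8; reducing to Smith normal form yields diagonal entries (1,1,1,1,1,1,1,1).

Now H_k = ker ∂_k / im ∂_{k+1}, so:

  H_0: rank C_0 − rank ∂_1 = 9 − 8 = 1, and the invariant factors of ∂_1 are all 1, so H_0 ≅ Z.
  H_1: rank ker ∂_1 − rank ∂_2 = (12 − 8) − 0 = 4, and there is no ∂_2, so H_1 ≅ Z^4.

(K is a triangulation of a wedge of 4 circles.)

Hence the Betti numbers are b_0 = 1, b_1 = 4.

b_0 = 1, b_1 = 4.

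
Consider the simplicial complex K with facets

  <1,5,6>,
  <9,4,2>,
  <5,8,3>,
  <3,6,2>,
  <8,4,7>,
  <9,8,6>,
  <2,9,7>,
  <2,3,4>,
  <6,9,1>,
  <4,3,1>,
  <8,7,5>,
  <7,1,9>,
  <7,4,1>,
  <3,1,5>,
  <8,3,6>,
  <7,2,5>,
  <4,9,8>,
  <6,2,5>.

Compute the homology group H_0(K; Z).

We work with the vertex ordering 1 < 2 < 3 < 4 < 5 < 6 < 7 < 8 < 9. The simplices of K, each written with vertices in increasing order, are:

  0-simplices (9): [1], [2], [3], [4], [5], [6], [7], [8], [9]
  1-simplices (27): (27 of them)
  2-simplices (18): [1,3,4], [1,3,5], [1,4,7], [1,5,6], [1,6,9], [1,7,9], [2,3,4], [2,3,6], [2,4,9], [2,5,6], [2,5,7], [2,7,9], [3,5,8], [3,6,8], [4,7,8], [4,8,9], [5,7,8], [6,8,9]

giving chain groups C_0 ≅ Z^9, C_1 ≅ Z^27, C_2 ≅ Z^18.

Boundary ∂_1: C_1 → C_0 is given by ∂[p,q] = [q] − [p].
As a 9×27 matrix over Z this has rank 8, with invariant factors (1,1,1,1,1,1,1,1).

The boundary map ∂_2: C_2 → C_1 sends each 2-simplex [p,q,r] to [q,r] − [p,r] + [p,q]. For instance
  ∂[5,7,8] = [7,8] − [5,8] + [5,7],
  ∂[2,3,6] = [3,6] − [2,6] + [2,3].
This gives a 27×18 integer matrix of rank 18; reducing to Smith normal form yields diagonal entries (1,1,1,1,1,1,1,1,1,1,1,1,1,1,1,1,1,2).

Now H_k = ker ∂_k / im ∂_{k+1}, so:

  H_0: rank C_0 − rank ∂_1 = 9 − 8 = 1, and the invariant factors of ∂_1 are all 1, so H_0 = Z.

(K is a triangulation of the Klein bottle.)

H_0 = Z.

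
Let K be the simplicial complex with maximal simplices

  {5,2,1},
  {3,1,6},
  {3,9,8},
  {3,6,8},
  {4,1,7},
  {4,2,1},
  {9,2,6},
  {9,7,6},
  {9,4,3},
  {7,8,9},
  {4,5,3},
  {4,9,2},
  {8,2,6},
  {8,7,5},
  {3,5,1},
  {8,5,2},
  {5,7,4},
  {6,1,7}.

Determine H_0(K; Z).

Order the vertices as 1 < 2 < 3 < 4 < 5 < 6 < 7 < 8 < 9. Listing each simplex with vertices in this order, K has dimension 2 with simplices:

  0-simplices (9): [1], [2], [3], [4], [5], [6], [7], [8], [9]
  1-simplices (27): (27 of them)
  2-simplices (18): [1,2,4], [1,2,5], [1,3,5], [1,3,6], [1,4,7], [1,6,7], [2,4,9], [2,5,8], [2,6,8], [2,6,9], [3,4,5], [3,4,9], [3,6,8], [3,8,9], [4,5,7], [5,7,8], [6,7,9], [7,8,9]

giving chain groups C_0 ≅ Z^9, C_1 ≅ Z^27, C_2 ≅ Z^18.

∂_1: C_1 → C_0 maps an edge to its endpoints' difference, ∂[p,q] = q − p. For instance
  ∂[2,5] = [5] − [2].
As a 9×27 matrix over Z this has rank 8, with invariant factors (1,1,1,1,1,1,1,1).

∂_2: C_2 → C_1 sends each 2-simplex [p,q,r] to [q,r] − [p,r] + [p,q]. For instance
  ∂[3,4,9] = [4,9] − [3,9] + [3,4],
  ∂[3,4,5] = [4,5] − [3,5] + [3,4].
As a 27×18 matrix over Z this has rank 18, with invariant factors (1,1,1,1,1,1,1,1,1,1,1,1,1,1,1,1,1,2).

From H_k ≅ ker(∂_k) / im(∂_{k+1}) we obtain:

  H_0: rank C_0 − rank ∂_1 = 9 − 8 = 1, and the invariant factors of ∂_1 are all 1, so H_0 = Z.

H_0 = Z.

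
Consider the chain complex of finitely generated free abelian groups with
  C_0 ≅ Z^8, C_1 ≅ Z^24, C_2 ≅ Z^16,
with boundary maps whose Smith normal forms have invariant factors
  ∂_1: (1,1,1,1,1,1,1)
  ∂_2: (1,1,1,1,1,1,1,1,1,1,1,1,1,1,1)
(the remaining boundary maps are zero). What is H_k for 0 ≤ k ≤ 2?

H_0: b_0 = 8 − 0 − 7 = 1; torsion from ∂_1 factors > 1: none. So H_0 ≅ Z.
H_1: b_1 = 24 − 7 − 15 = 2; torsion from ∂_2 factors > 1: none. So H_1 ≅ Z^2.
H_2: b_2 = 16 − 15 − 0 = 1; torsion from ∂_3 factors > 1: none. So H_2 ≅ Z.

H_0 ≅ Z,  H_1 ≅ Z^2,  H_2 ≅ Z.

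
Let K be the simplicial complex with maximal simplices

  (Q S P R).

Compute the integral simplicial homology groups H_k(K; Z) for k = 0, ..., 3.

H_0 ≅ Z,  H_1 = 0,  H_2 = 0,  H_3 = 0.

Fix the vertex order P < Q < R < S and write every simplex with vertices in increasing order. Then dim K = 3 and the simplices of K are:

  0-simplices (4): P, Q, R, S
  1-simplices (6): PQ, PR, PS, QR, QS, RS
  2-simplices (4): PQR, PQS, PRS, QRS
  3-simplices (1): PQRS

Hence C_0 ≅ Z^4, C_1 ≅ Z^6, C_2 ≅ Z^4, C_3 ≅ Z^1.

The boundary map ∂_1: C_1 → C_0 maps an edge to its endpoints' difference, ∂[p,q] = q − p. For instance
  ∂QR = R − Q.
As a 4×6 matrix over Z this has rank 3, with invariant factors (1,1,1).

∂_2: C_2 → C_1 sends each 2-simplex [p,q,r] to [q,r] − [p,r] + [p,q]. For instance
  ∂PQR = QR − PR + PQ,
  ∂QRS = RS − QS + QR.
This gives a 6×4 integer matrix of rank 3; reducing to Smith normal form yields diagonal entries (1,1,1).

The boundary map ∂_3: C_3 → C_2 sends each 3-simplex σ to the alternating sum Σ_i (−1)^i (σ with its i-th vertex removed). For instance
  ∂PQRS = QRS − PRS + PQS − PQR.
This gives a 4×1 integer matrix of rank 1; reducing to Smith normal form yields diagonal entries (1).

Reading off H_k = ker ∂_k / im ∂_{k+1}:

  H_0: rank C_0 − rank ∂_1 = 4 − 3 = 1, and the invariant factors of ∂_1 are all 1, so H_0 = Z.
  H_1: rank ker ∂_1 − rank ∂_2 = (6 − 3) − 3 = 0, and the invariant factors of ∂_2 are all 1, so H_1 = 0.
  H_2: rank ker ∂_2 − rank ∂_3 = (4 − 3) − 1 = 0, and the invariant factors of ∂_3 are all 1, so H_2 = 0.
  H_3: rank ker ∂_3 − rank ∂_4 = (1 − 1) − 0 = 0, and there is no ∂_4, so H_3 = 0.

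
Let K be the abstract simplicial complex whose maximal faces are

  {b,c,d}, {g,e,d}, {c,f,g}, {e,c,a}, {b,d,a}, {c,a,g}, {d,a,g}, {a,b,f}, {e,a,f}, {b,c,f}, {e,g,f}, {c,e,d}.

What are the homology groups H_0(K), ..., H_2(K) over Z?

Order the vertices as a < b < c < d < e < f < g. Listing each simplex with vertices in this order, K has dimension 2 with simplices:

  0-simplices (7): a, b, c, d, e, f, g
  1-simplices (18): ab, ac, ad, ae, af, ag, bc, bd, bf, cd, ce, cf, cg, de, dg, ef, eg, fg
  2-simplices (12): abd, abf, ace, acg, adg, aef, bcd, bcf, cde, cfg, deg, efg

so the chain groups are C_0 ≅ Z^7, C_1 ≅ Z^18, C_2 ≅ Z^12.

The boundary map ∂_1: C_1 → C_0 is given by ∂[p,q] = [q] − [p].
This gives a 7×18 integer matrix of rank 6; reducing to Smith normal form yields diagonal entries (1,1,1,1,1,1).

Boundary ∂_2: C_2 → C_1 maps a triangle to the signed sum of its edges. For instance
  ∂deg = eg − dg + de,
  ∂cfg = fg − cg + cf.
As a 18×12 matrix over Z this has rank 12, with invariant factors (1,1,1,1,1,1,1,1,1,1,1,2).

From H_k ≅ ker(∂_k) / im(∂_{k+1}) we obtain:

  H_0: rank C_0 − rank ∂_1 = 7 − 6 = 1, and the invariant factors of ∂_1 are all 1, so H_0 ≅ Z.
  H_1: rank ker ∂_1 − rank ∂_2 = (18 − 6) − 12 = 0, and ∂_2 has invariant factor 2 > 1, so H_1 ≅ Z/2.
  H_2: rank ker ∂_2 − rank ∂_3 = (12 − 12) − 0 = 0, and there is no ∂_3, so H_2 ≅ 0.

As a check, the Euler characteristic is 7 − 18 + 12 = 1, which agrees with 1 − 0 + 0 = 1.

H_0 = Z,  H_1 = Z/2,  H_2 = 0.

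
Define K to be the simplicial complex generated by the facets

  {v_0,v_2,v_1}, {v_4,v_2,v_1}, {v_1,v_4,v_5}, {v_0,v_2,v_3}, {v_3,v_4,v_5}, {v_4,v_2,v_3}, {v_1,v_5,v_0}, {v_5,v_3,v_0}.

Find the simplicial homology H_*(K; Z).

H_0 = Z,  H_1 = 0,  H_2 = Z.

Fix the vertex order v_0 < v_1 < v_2 < v_3 < v_4 < v_5 and write every simplex with vertices in increasing order. Then dim K = 2 and the simplices of K are:

  0-simplices (6): [v_0], [v_1], [v_2], [v_3], [v_4], [v_5]
  1-simplices (12): [v_0,v_1], [v_0,v_2], [v_0,v_3], [v_0,v_5], [v_1,v_2], [v_1,v_4], [v_1,v_5], [v_2,v_3], [v_2,v_4], [v_3,v_4], [v_3,v_5], [v_4,v_5]
  2-simplices (8): [v_0,v_1,v_2], [v_0,v_1,v_5], [v_0,v_2,v_3], [v_0,v_3,v_5], [v_1,v_2,v_4], [v_1,v_4,v_5], [v_2,v_3,v_4], [v_3,v_4,v_5]

giving chain groups C_0 ≅ Z^6, C_1 ≅ Z^12, C_2 ≅ Z^8.

∂_1: C_1 → C_0 is given by ∂[p,q] = [q] − [p]. For instance
  ∂[v_3,v_4] = [v_4] − [v_3].
The 6×12 boundary matrix has rank 5 and Smith normal form diag(1,1,1,1,1).

Boundary ∂_2: C_2 → C_1 sends each 2-simplex [p,q,r] to [q,r] − [p,r] + [p,q]. For instance
  ∂[v_0,v_2,v_3] = [v_2,v_3] − [v_0,v_3] + [v_0,v_2],
  ∂[v_0,v_3,v_5] = [v_3,v_5] − [v_0,v_5] + [v_0,v_3].
The 12×8 boundary matrix has rank 7 and Smith normal form diag(1,1,1,1,1,1,1).

Computing H_k = (kernel of ∂_k) / (image of ∂_{k+1}):

  H_0: rank C_0 − rank ∂_1 = 6 − 5 = 1, and the invariant factors of ∂_1 are all 1, so H_0 = Z.
  H_1: rank ker ∂_1 − rank ∂_2 = (12 − 5) − 7 = 0, and the invariant factors of ∂_2 are all 1, so H_1 = 0.
  H_2: rank ker ∂_2 − rank ∂_3 = (8 − 7) − 0 = 1, and there is no ∂_3, so H_2 = Z.

(K is a triangulation of the 2-sphere S^2.)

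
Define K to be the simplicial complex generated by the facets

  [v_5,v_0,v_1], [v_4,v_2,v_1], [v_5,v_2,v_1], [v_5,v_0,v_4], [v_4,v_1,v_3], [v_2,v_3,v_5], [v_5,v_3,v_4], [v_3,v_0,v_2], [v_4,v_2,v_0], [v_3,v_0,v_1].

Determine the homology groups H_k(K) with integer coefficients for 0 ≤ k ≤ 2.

H_0 = Z,  H_1 = Z/2,  H_2 = 0.

Fix the vertex order v_0 < v_1 < v_2 < v_3 < v_4 < v_5 and write every simplex with vertices in increasing order. Then dim K = 2 and the simplices of K are:

  0-simplices (6): [v_0], [v_1], [v_2], [v_3], [v_4], [v_5]
  1-simplices (15): (15 of them)
  2-simplices (10): [v_0,v_1,v_3], [v_0,v_1,v_5], [v_0,v_2,v_3], [v_0,v_2,v_4], [v_0,v_4,v_5], [v_1,v_2,v_4], [v_1,v_2,v_5], [v_1,v_3,v_4], [v_2,v_3,v_5], [v_3,v_4,v_5]

so the chain groups are C_0 ≅ Z^6, C_1 ≅ Z^15, C_2 ≅ Z^10.

∂_1: C_1 → C_0 sends each edge [p,q] (with p < q) to q − p.
As a 6×15 matrix over Z this has rank 5, with invariant factors (1,1,1,1,1).

The boundary map ∂_2: C_2 → C_1 sends each 2-simplex [p,q,r] to [q,r] − [p,r] + [p,q]. For instance
  ∂[v_3,v_4,v_5] = [v_4,v_5] − [v_3,v_5] + [v_3,v_4],
  ∂[v_2,v_3,v_5] = [v_3,v_5] − [v_2,v_5] + [v_2,v_3].
This gives a 15×10 integer matrix of rank 10; reducing to Smith normal form yields diagonal entries (1,1,1,1,1,1,1,1,1,2).

Computing H_k = (kernel of ∂_k) / (image of ∂_{k+1}):

  H_0: rank C_0 − rank ∂_1 = 6 − 5 = 1, and the invariant factors of ∂_1 are all 1, so H_0 ≅ Z.
  H_1: rank ker ∂_1 − rank ∂_2 = (15 − 5) − 10 = 0, and ∂_2 has invariant factor 2 > 1, so H_1 ≅ Z/2.
  H_2: rank ker ∂_2 − rank ∂_3 = (10 − 10) − 0 = 0, and there is no ∂_3, so H_2 ≅ 0.

As a check, the Euler characteristic is 6 − 15 + 10 = 1, which agrees with 1 − 0 + 0 = 1.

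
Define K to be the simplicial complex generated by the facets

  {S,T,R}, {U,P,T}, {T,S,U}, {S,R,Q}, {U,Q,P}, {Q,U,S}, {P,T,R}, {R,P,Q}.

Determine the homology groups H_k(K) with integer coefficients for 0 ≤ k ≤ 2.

Fix the vertex order P < Q < R < S < T < U and write every simplex with vertices in increasing order. Then dim K = 2 and the simplices of K are:

  0-simplices (6): P, Q, R, S, T, U
  1-simplices (12): PQ, PR, PT, PU, QR, QS, QU, RS, RT, ST, SU, TU
  2-simplices (8): PQR, PQU, PRT, PTU, QRS, QSU, RST, STU

giving chain groups C_0 ≅ Z^6, C_1 ≅ Z^12, C_2 ≅ Z^8.

Boundary ∂_1: C_1 → C_0 sends each edge [p,q] (with p < q) to q − p. For instance
  ∂ST = T − S.
This gives a 6×12 integer matrix of rank 5; reducing to Smith normal form yields diagonal entries (1,1,1,1,1).

Boundary ∂_2: C_2 → C_1 acts by ∂[p,q,r] = [q,r] − [p,r] + [p,q]. For instance
  ∂QSU = SU − QU + QS,
  ∂PRT = RT − PT + PR.
The resulting 12×8 matrix has rank 7, and its Smith normal form has invariant factors (1,1,1,1,1,1,1).

Computing H_k = (kernel of ∂_k) / (image of ∂_{k+1}):

  H_0: rank C_0 − rank ∂_1 = 6 − 5 = 1, and the invariant factors of ∂_1 are all 1, so H_0 ≅ Z.
  H_1: rank ker ∂_1 − rank ∂_2 = (12 − 5) − 7 = 0, and the invariant factors of ∂_2 are all 1, so H_1 ≅ 0.
  H_2: rank ker ∂_2 − rank ∂_3 = (8 − 7) − 0 = 1, and there is no ∂_3, so H_2 ≅ Z.

As a check, the Euler characteristic is 6 − 12 + 8 = 2, which agrees with 1 − 0 + 1 = 2.

H_0 = Z,  H_1 = 0,  H_2 = Z.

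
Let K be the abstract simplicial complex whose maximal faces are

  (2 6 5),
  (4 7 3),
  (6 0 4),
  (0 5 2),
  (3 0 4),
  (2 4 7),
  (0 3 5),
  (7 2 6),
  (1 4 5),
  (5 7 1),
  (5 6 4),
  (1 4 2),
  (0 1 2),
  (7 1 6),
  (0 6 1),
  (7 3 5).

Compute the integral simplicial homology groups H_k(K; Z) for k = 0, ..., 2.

Take the total order 0 < 1 < 2 < 3 < 4 < 5 < 6 < 7 on the vertex set. Then K (dimension 2) consists of the simplices:

  0-simplices (8): [0], [1], [2], [3], [4], [5], [6], [7]
  1-simplices (24): (24 of them)
  2-simplices (16): [0,1,2], [0,1,6], [0,2,5], [0,3,4], [0,3,5], [0,4,6], [1,2,4], [1,4,5], [1,5,7], [1,6,7], [2,4,7], [2,5,6], [2,6,7], [3,4,7], [3,5,7], [4,5,6]

Hence C_0 ≅ Z^8, C_1 ≅ Z^24, C_2 ≅ Z^16.

The boundary map ∂_1: C_1 → C_0 maps an edge to its endpoints' difference, ∂[p,q] = q − p. For instance
  ∂[3,5] = [5] − [3].
The resulting 8×24 matrix has rank 7, and its Smith normal form has invariant factors (1,1,1,1,1,1,1).

∂_2: C_2 → C_1 sends each 2-simplex [p,q,r] to [q,r] − [p,r] + [p,q]. For instance
  ∂[0,1,6] = [1,6] − [0,6] + [0,1],
  ∂[0,4,6] = [4,6] − [0,6] + [0,4].
As a 24×16 matrix over Z this has rank 15, with invariant factors (1,1,1,1,1,1,1,1,1,1,1,1,1,1,1).

Now H_k = ker ∂_k / im ∂_{k+1}, so:

  H_0: rank C_0 − rank ∂_1 = 8 − 7 = 1, and the invariant factors of ∂_1 are all 1, so H_0 = Z.
  H_1: rank ker ∂_1 − rank ∂_2 = (24 − 7) − 15 = 2, and the invariant factors of ∂_2 are all 1, so H_1 = Z^2.
  H_2: rank ker ∂_2 − rank ∂_3 = (16 − 15) − 0 = 1, and there is no ∂_3, so H_2 = Z.

(K is a triangulation of the torus T^2.)

H_0 ≅ Z,  H_1 ≅ Z^2,  H_2 ≅ Z.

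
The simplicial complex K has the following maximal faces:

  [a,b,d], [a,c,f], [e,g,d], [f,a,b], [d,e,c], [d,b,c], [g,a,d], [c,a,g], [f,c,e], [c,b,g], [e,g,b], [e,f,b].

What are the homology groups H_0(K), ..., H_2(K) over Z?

H_0 ≅ Z,  H_1 ≅ Z/2,  H_2 = 0.

Order the vertices as a < b < c < d < e < f < g. Listing each simplex with vertices in this order, K has dimension 2 with simplices:

  0-simplices (7): a, b, c, d, e, f, g
  1-simplices (18): ab, ac, ad, af, ag, bc, bd, be, bf, bg, cd, ce, cf, cg, de, dg, ef, eg
  2-simplices (12): abd, abf, acf, acg, adg, bcd, bcg, bef, beg, cde, cef, deg

giving chain groups C_0 ≅ Z^7, C_1 ≅ Z^18, C_2 ≅ Z^12.

∂_1: C_1 → C_0 sends each edge [p,q] (with p < q) to q − p.
The resulting 7×18 matrix has rank 6, and its Smith normal form has invariant factors (1,1,1,1,1,1).

∂_2: C_2 → C_1 maps a triangle to the signed sum of its edges. For instance
  ∂cde = de − ce + cd,
  ∂acf = cf − af + ac.
This gives a 18×12 integer matrix of rank 12; reducing to Smith normal form yields diagonal entries (1,1,1,1,1,1,1,1,1,1,1,2).

From H_k ≅ ker(∂_k) / im(∂_{k+1}) we obtain:

  H_0: rank C_0 − rank ∂_1 = 7 − 6 = 1, and the invariant factors of ∂_1 are all 1, so H_0 ≅ Z.
  H_1: rank ker ∂_1 − rank ∂_2 = (18 − 6) − 12 = 0, and ∂_2 has invariant factor 2 > 1, so H_1 ≅ Z/2.
  H_2: rank ker ∂_2 − rank ∂_3 = (12 − 12) − 0 = 0, and there is no ∂_3, so H_2 ≅ 0.

As a check, the Euler characteristic is 7 − 18 + 12 = 1, which agrees with 1 − 0 + 0 = 1.
(K is a triangulation of the real projective plane RP^2.)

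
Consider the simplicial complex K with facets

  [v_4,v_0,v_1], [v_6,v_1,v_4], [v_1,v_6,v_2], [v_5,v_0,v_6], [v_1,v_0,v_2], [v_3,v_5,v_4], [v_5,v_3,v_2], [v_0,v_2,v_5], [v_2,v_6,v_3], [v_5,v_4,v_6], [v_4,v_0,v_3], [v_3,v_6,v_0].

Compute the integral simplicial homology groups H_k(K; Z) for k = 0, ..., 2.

Fix the vertex order v_0 < v_1 < v_2 < v_3 < v_4 < v_5 < v_6 and write every simplex with vertices in increasing order. Then dim K = 2 and the simplices of K are:

  0-simplices (7): [v_0], [v_1], [v_2], [v_3], [v_4], [v_5], [v_6]
  1-simplices (18): (18 of them)
  2-simplices (12): (12 of them)

so the chain groups are C_0 ≅ Z^7, C_1 ≅ Z^18, C_2 ≅ Z^12.

∂_1: C_1 → C_0 is given by ∂[p,q] = [q] − [p]. For instance
  ∂[v_3,v_5] = [v_5] − [v_3].
The resulting 7×18 matrix has rank 6, and its Smith normal form has invariant factors (1,1,1,1,1,1).

Boundary ∂_2: C_2 → C_1 maps a triangle to the signed sum of its edges. For instance
  ∂[v_1,v_2,v_6] = [v_2,v_6] − [v_1,v_6] + [v_1,v_2],
  ∂[v_0,v_5,v_6] = [v_5,v_6] − [v_0,v_6] + [v_0,v_5].
The 18×12 boundary matrix has rank 12 and Smith normal form diag(1,1,1,1,1,1,1,1,1,1,1,2).

From H_k ≅ ker(∂_k) / im(∂_{k+1}) we obtain:

  H_0: rank C_0 − rank ∂_1 = 7 − 6 = 1, and the invariant factors of ∂_1 are all 1, so H_0 ≅ Z.
  H_1: rank ker ∂_1 − rank ∂_2 = (18 − 6) − 12 = 0, and ∂_2 has invariant factor 2 > 1, so H_1 ≅ Z/2Z.
  H_2: rank ker ∂_2 − rank ∂_3 = (12 − 12) − 0 = 0, and there is no ∂_3, so H_2 ≅ 0.

(K is a triangulation of the real projective plane RP^2.)

H_0 = Z,  H_1 = Z/2Z,  H_2 = 0.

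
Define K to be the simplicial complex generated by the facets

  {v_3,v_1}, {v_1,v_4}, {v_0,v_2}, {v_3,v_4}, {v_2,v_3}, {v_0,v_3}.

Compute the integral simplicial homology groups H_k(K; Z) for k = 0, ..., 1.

Order the vertices as v_0 < v_1 < v_2 < v_3 < v_4. Listing each simplex with vertices in this order, K has dimension 1 with simplices:

  0-simplices (5): [v_0], [v_1], [v_2], [v_3], [v_4]
  1-simplices (6): [v_0,v_2], [v_0,v_3], [v_1,v_3], [v_1,v_4], [v_2,v_3], [v_3,v_4]

Hence C_0 ≅ Z^5, C_1 ≅ Z^6.

The boundary map ∂_1: C_1 → C_0 is given by ∂[p,q] = [q] − [p]. For instance
  ∂[v_3,v_4] = [v_4] − [v_3].
As a 5×6 matrix over Z this has rank 4, with invariant factors (1,1,1,1).

Now H_k = ker ∂_k / im ∂_{k+1}, so:

  H_0: rank C_0 − rank ∂_1 = 5 − 4 = 1, and the invariant factors of ∂_1 are all 1, so H_0 = Z.
  H_1: rank ker ∂_1 − rank ∂_2 = (6 − 4) − 0 = 2, and there is no ∂_2, so H_1 = Z^2.

As a check, the Euler characteristic is 5 − 6 = -1, which agrees with 1 − 2 = -1.

H_0 = Z,  H_1 = Z^2.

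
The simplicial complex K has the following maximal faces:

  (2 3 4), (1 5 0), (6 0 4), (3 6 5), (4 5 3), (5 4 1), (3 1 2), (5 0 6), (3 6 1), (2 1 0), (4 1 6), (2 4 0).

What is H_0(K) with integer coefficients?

H_0 = Z.

We work with the vertex ordering 0 < 1 < 2 < 3 < 4 < 5 < 6. The simplices of K, each written with vertices in increasing order, are:

  0-simplices (7): [0], [1], [2], [3], [4], [5], [6]
  1-simplices (18): [0,1], [0,2], [0,4], [0,5], [0,6], [1,2], [1,3], [1,4], [1,5], [1,6], [2,3], [2,4], [3,4], [3,5], [3,6], [4,5], [4,6], [5,6]
  2-simplices (12): [0,1,2], [0,1,5], [0,2,4], [0,4,6], [0,5,6], [1,2,3], [1,3,6], [1,4,5], [1,4,6], [2,3,4], [3,4,5], [3,5,6]

so the chain groups are C_0 ≅ Z^7, C_1 ≅ Z^18, C_2 ≅ Z^12.

∂_1: C_1 → C_0 sends each edge [p,q] (with p < q) to q − p. For instance
  ∂[5,6] = [6] − [5].
As a 7×18 matrix over Z this has rank 6, with invariant factors (1,1,1,1,1,1).

∂_2: C_2 → C_1 sends each 2-simplex [p,q,r] to [q,r] − [p,r] + [p,q]. For instance
  ∂[2,3,4] = [3,4] − [2,4] + [2,3],
  ∂[1,2,3] = [2,3] − [1,3] + [1,2].
As a 18×12 matrix over Z this has rank 12, with invariant factors (1,1,1,1,1,1,1,1,1,1,1,2).

From H_k ≅ ker(∂_k) / im(∂_{k+1}) we obtain:

  H_0: rank C_0 − rank ∂_1 = 7 − 6 = 1, and the invariant factors of ∂_1 are all 1, so H_0 = Z.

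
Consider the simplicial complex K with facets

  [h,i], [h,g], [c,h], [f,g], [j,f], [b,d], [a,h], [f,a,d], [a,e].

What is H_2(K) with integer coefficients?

Take the total order a < b < c < d < e < f < g < h < i < j on the vertex set. Then K (dimension 2) consists of the simplices:

  0-simplices (10): a, b, c, d, e, f, g, h, i, j
  1-simplices (11): ad, ae, af, ah, bd, ch, df, fg, fj, gh, hi
  2-simplices (1): adf

so the chain groups are C_0 ≅ Z^10, C_1 ≅ Z^11, C_2 ≅ Z^1.

Boundary ∂_1: C_1 → C_0 maps an edge to its endpoints' difference, ∂[p,q] = q − p.
This gives a 10×11 integer matrix of rank 9; reducing to Smith normal form yields diagonal entries (1,1,1,1,1,1,1,1,1).

The boundary map ∂_2: C_2 → C_1 sends each 2-simplex [p,q,r] to [q,r] − [p,r] + [p,q]. For instance
  ∂adf = df − af + ad.
The resulting 11×1 matrix has rank 1, and its Smith normal form has invariant factors (1).

Reading off H_k = ker ∂_k / im ∂_{k+1}:

  H_2: rank ker ∂_2 − rank ∂_3 = (1 − 1) − 0 = 0, and there is no ∂_3, so H_2 = 0.

H_2 ≅ 0.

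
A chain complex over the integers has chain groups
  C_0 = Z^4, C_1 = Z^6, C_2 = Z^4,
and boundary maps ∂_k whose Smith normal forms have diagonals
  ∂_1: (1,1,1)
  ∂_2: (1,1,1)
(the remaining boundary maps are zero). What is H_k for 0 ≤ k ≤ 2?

H_0: b_0 = 4 − 0 − 3 = 1; torsion from ∂_1 factors > 1: none. So H_0 = Z.
H_1: b_1 = 6 − 3 − 3 = 0; torsion from ∂_2 factors > 1: none. So H_1 = 0.
H_2: b_2 = 4 − 3 − 0 = 1; torsion from ∂_3 factors > 1: none. So H_2 = Z.

H_0 = Z,  H_1 = 0,  H_2 = Z.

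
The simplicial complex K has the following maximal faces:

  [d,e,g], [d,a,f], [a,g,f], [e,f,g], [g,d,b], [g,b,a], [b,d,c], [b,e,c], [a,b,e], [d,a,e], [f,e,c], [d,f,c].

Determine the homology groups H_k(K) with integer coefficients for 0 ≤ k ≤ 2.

H_0 = Z,  H_1 = Z_2,  H_2 = 0.

Order the vertices as a < b < c < d < e < f < g. Listing each simplex with vertices in this order, K has dimension 2 with simplices:

  0-simplices (7): a, b, c, d, e, f, g
  1-simplices (18): ab, ad, ae, af, ag, bc, bd, be, bg, cd, ce, cf, de, df, dg, ef, eg, fg
  2-simplices (12): abe, abg, ade, adf, afg, bcd, bce, bdg, cdf, cef, deg, efg

Hence C_0 ≅ Z^7, C_1 ≅ Z^18, C_2 ≅ Z^12.

∂_1: C_1 → C_0 maps an edge to its endpoints' difference, ∂[p,q] = q − p.
The resulting 7×18 matrix has rank 6, and its Smith normal form has invariant factors (1,1,1,1,1,1).

The boundary map ∂_2: C_2 → C_1 sends each 2-simplex [p,q,r] to [q,r] − [p,r] + [p,q]. For instance
  ∂bdg = dg − bg + bd,
  ∂ade = de − ae + ad.
As a 18×12 matrix over Z this has rank 12, with invariant factors (1,1,1,1,1,1,1,1,1,1,1,2).

From H_k ≅ ker(∂_k) / im(∂_{k+1}) we obtain:

  H_0: rank C_0 − rank ∂_1 = 7 − 6 = 1, and the invariant factors of ∂_1 are all 1, so H_0 = Z.
  H_1: rank ker ∂_1 − rank ∂_2 = (18 − 6) − 12 = 0, and ∂_2 has invariant factor 2 > 1, so H_1 = Z_2.
  H_2: rank ker ∂_2 − rank ∂_3 = (12 − 12) − 0 = 0, and there is no ∂_3, so H_2 = 0.

(K is a triangulation of the real projective plane RP^2.)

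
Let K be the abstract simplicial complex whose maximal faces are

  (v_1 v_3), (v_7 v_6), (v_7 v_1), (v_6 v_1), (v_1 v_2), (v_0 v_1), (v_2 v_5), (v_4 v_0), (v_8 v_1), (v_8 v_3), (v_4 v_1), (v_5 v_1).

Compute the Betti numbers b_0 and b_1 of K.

Order the vertices as v_0 < v_1 < v_2 < v_3 < v_4 < v_5 < v_6 < v_7 < v_8. Listing each simplex with vertices in this order, K has dimension 1 with simplices:

  0-simplices (9): [v_0], [v_1], [v_2], [v_3], [v_4], [v_5], [v_6], [v_7], [v_8]
  1-simplices (12): [v_0,v_1], [v_0,v_4], [v_1,v_2], [v_1,v_3], [v_1,v_4], [v_1,v_5], [v_1,v_6], [v_1,v_7], [v_1,v_8], [v_2,v_5], [v_3,v_8], [v_6,v_7]

giving chain groups C_0 ≅ Z^9, C_1 ≅ Z^12.

Boundary ∂_1: C_1 → C_0 maps an edge to its endpoints' difference, ∂[p,q] = q − p. For instance
  ∂[v_6,v_7] = [v_7] − [v_6].
The 9×12 boundary matrix has rank 8 and Smith normal form diag(1,1,1,1,1,1,1,1).

Now H_k = ker ∂_k / im ∂_{k+1}, so:

  H_0: rank C_0 − rank ∂_1 = 9 − 8 = 1, and the invariant factors of ∂_1 are all 1, so H_0 ≅ Z.
  H_1: rank ker ∂_1 − rank ∂_2 = (12 − 8) − 0 = 4, and there is no ∂_2, so H_1 ≅ Z^4.

(K is a triangulation of a wedge of 4 circles.)

Hence the Betti numbers are b_0 = 1, b_1 = 4.

b_0 = 1, b_1 = 4.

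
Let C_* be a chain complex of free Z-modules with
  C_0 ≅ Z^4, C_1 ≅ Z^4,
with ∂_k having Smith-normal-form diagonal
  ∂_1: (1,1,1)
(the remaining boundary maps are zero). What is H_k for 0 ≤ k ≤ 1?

H_0: b_0 = 4 − 0 − 3 = 1; torsion from ∂_1 factors > 1: none. So H_0 = Z.
H_1: b_1 = 4 − 3 − 0 = 1; torsion from ∂_2 factors > 1: none. So H_1 = Z.

H_0 = Z,  H_1 = Z.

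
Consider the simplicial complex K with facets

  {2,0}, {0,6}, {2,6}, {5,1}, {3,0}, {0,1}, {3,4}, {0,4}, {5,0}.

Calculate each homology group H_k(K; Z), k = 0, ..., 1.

K has 7 vertices, 9 edges.
rank ∂_0 = 0, rank ∂_1 = 6 ⇒ b_0 = 7 − 0 − 6 = 1; all invariant factors of ∂_1 are 1 so no torsion. So H_0 = Z.
rank ∂_1 = 6, rank ∂_2 = 0 ⇒ b_1 = 9 − 6 − 0 = 3. So H_1 = Z^3.

H_0 = Z,  H_1 = Z^3.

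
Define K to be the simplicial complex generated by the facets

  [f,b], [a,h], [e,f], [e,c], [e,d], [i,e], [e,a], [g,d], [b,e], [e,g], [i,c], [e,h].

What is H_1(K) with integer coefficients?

We work with the vertex ordering a < b < c < d < e < f < g < h < i. The simplices of K, each written with vertices in increasing order, are:

  0-simplices (9): a, b, c, d, e, f, g, h, i
  1-simplices (12): ae, ah, be, bf, ce, ci, de, dg, ef, eg, eh, ei

Hence C_0 ≅ Z^9, C_1 ≅ Z^12.

The boundary map ∂_1: C_1 → C_0 is given by ∂[p,q] = [q] − [p].
As a 9×12 matrix over Z this has rank 8, with invariant factors (1,1,1,1,1,1,1,1).

Computing H_k = (kernel of ∂_k) / (image of ∂_{k+1}):

  H_1: rank ker ∂_1 − rank ∂_2 = (12 − 8) − 0 = 4, and there is no ∂_2, so H_1 = Z^4.

H_1 ≅ Z^4.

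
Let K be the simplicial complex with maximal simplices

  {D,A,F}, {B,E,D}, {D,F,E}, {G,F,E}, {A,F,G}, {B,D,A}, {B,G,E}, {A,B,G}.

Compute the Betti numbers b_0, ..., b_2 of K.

b_0 = 1, b_1 = 0, b_2 = 1.

Fix the vertex order A < B < D < E < F < G and write every simplex with vertices in increasing order. Then dim K = 2 and the simplices of K are:

  0-simplices (6): A, B, D, E, F, G
  1-simplices (12): AB, AD, AF, AG, BD, BE, BG, DE, DF, EF, EG, FG
  2-simplices (8): ABD, ABG, ADF, AFG, BDE, BEG, DEF, EFG

so the chain groups are C_0 ≅ Z^6, C_1 ≅ Z^12, C_2 ≅ Z^8.

∂_1: C_1 → C_0 sends each edge [p,q] (with p < q) to q − p. For instance
  ∂EF = F − E.
The resulting 6×12 matrix has rank 5, and its Smith normal form has invariant factors (1,1,1,1,1).

The boundary map ∂_2: C_2 → C_1 maps a triangle to the signed sum of its edges. For instance
  ∂DEF = EF − DF + DE,
  ∂BEG = EG − BG + BE.
The 12×8 boundary matrix has rank 7 and Smith normal form diag(1,1,1,1,1,1,1).

From H_k ≅ ker(∂_k) / im(∂_{k+1}) we obtain:

  H_0: rank C_0 − rank ∂_1 = 6 − 5 = 1, and the invariant factors of ∂_1 are all 1, so H_0 ≅ Z.
  H_1: rank ker ∂_1 − rank ∂_2 = (12 − 5) − 7 = 0, and the invariant factors of ∂_2 are all 1, so H_1 ≅ 0.
  H_2: rank ker ∂_2 − rank ∂_3 = (8 − 7) − 0 = 1, and there is no ∂_3, so H_2 ≅ Z.

As a check, the Euler characteristic is 6 − 12 + 8 = 2, which agrees with 1 − 0 + 1 = 2.
(K is a triangulation of the 2-sphere S^2.)

Hence the Betti numbers are b_0 = 1, b_1 = 0, b_2 = 1.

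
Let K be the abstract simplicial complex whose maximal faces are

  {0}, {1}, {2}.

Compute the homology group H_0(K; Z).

We work with the vertex ordering 0 < 1 < 2. The simplices of K, each written with vertices in increasing order, are:

  0-simplices (3): [0], [1], [2]

Hence C_0 ≅ Z^3.

Computing H_k = (kernel of ∂_k) / (image of ∂_{k+1}):

  H_0: rank C_0 − rank ∂_1 = 3 − 0 = 3, and there is no ∂_1, so H_0 ≅ Z^3.

H_0 ≅ Z^3.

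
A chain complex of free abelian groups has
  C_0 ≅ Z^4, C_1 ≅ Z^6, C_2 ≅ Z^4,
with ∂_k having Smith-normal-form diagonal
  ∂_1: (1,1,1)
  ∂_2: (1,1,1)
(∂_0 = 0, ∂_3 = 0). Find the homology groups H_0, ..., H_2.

H_0: b_0 = 4 − 0 − 3 = 1; torsion from ∂_1 factors > 1: none. So H_0 ≅ Z.
H_1: b_1 = 6 − 3 − 3 = 0; torsion from ∂_2 factors > 1: none. So H_1 ≅ 0.
H_2: b_2 = 4 − 3 − 0 = 1; torsion from ∂_3 factors > 1: none. So H_2 ≅ Z.

H_0 ≅ Z,  H_1 = 0,  H_2 ≅ Z.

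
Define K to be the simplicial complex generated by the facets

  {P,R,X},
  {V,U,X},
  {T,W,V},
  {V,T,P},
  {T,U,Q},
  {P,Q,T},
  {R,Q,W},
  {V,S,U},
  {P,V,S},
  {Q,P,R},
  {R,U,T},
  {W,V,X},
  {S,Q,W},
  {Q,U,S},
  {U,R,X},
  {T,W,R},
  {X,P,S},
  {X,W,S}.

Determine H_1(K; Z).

H_1 = Z ⊕ Z/2.

We work with the vertex ordering P < Q < R < S < T < U < V < W < X. The simplices of K, each written with vertices in increasing order, are:

  0-simplices (9): P, Q, R, S, T, U, V, W, X
  1-simplices (27): PQ, PR, PS, PT, PV, PX, QR, QS, QT, QU, QW, RT, RU, RW, RX, SU, SV, SW, SX, TU, TV, TW, UV, UX, VW, VX, WX
  2-simplices (18): PQR, PQT, PRX, PSV, PSX, PTV, QRW, QSU, QSW, QTU, RTU, RTW, RUX, SUV, SWX, TVW, UVX, VWX

so the chain groups are C_0 ≅ Z^9, C_1 ≅ Z^27, C_2 ≅ Z^18.

∂_1: C_1 → C_0 is given by ∂[p,q] = [q] − [p]. For instance
  ∂UX = X − U.
This gives a 9×27 integer matrix of rank 8; reducing to Smith normal form yields diagonal entries (1,1,1,1,1,1,1,1).

The boundary map ∂_2: C_2 → C_1 maps a triangle to the signed sum of its edges. For instance
  ∂PSX = SX − PX + PS,
  ∂SWX = WX − SX + SW.
The 27×18 boundary matrix has rank 18 and Smith normal form diag(1,1,1,1,1,1,1,1,1,1,1,1,1,1,1,1,1,2).

Reading off H_k = ker ∂_k / im ∂_{k+1}:

  H_1: rank ker ∂_1 − rank ∂_2 = (27 − 8) − 18 = 1, and ∂_2 has invariant factor 2 > 1, so H_1 ≅ Z ⊕ Z/2.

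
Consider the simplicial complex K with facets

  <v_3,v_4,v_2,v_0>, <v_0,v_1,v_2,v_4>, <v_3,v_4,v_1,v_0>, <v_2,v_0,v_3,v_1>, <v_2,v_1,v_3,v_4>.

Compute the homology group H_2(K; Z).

We work with the vertex ordering v_0 < v_1 < v_2 < v_3 < v_4. The simplices of K, each written with vertices in increasing order, are:

  0-simplices (5): [v_0], [v_1], [v_2], [v_3], [v_4]
  1-simplices (10): [v_0,v_1], [v_0,v_2], [v_0,v_3], [v_0,v_4], [v_1,v_2], [v_1,v_3], [v_1,v_4], [v_2,v_3], [v_2,v_4], [v_3,v_4]
  2-simplices (10): [v_0,v_1,v_2], [v_0,v_1,v_3], [v_0,v_1,v_4], [v_0,v_2,v_3], [v_0,v_2,v_4], [v_0,v_3,v_4], [v_1,v_2,v_3], [v_1,v_2,v_4], [v_1,v_3,v_4], [v_2,v_3,v_4]
  3-simplices (5): [v_0,v_1,v_2,v_3], [v_0,v_1,v_2,v_4], [v_0,v_1,v_3,v_4], [v_0,v_2,v_3,v_4], [v_1,v_2,v_3,v_4]

giving chain groups C_0 ≅ Z^5, C_1 ≅ Z^10, C_2 ≅ Z^10, C_3 ≅ Z^5.

Boundary ∂_1: C_1 → C_0 sends each edge [p,q] (with p < q) to q − p. For instance
  ∂[v_0,v_3] = [v_3] − [v_0].
This gives a 5×10 integer matrix of rank 4; reducing to Smith normal form yields diagonal entries (1,1,1,1).

Boundary ∂_2: C_2 → C_1 acts by ∂[p,q,r] = [q,r] − [p,r] + [p,q]. For instance
  ∂[v_0,v_1,v_2] = [v_1,v_2] − [v_0,v_2] + [v_0,v_1],
  ∂[v_0,v_2,v_4] = [v_2,v_4] − [v_0,v_4] + [v_0,v_2].
This gives a 10×10 integer matrix of rank 6; reducing to Smith normal form yields diagonal entries (1,1,1,1,1,1).

∂_3: C_3 → C_2 sends each 3-simplex σ to the alternating sum Σ_i (−1)^i (σ with its i-th vertex removed). For instance
  ∂[v_0,v_1,v_3,v_4] = [v_1,v_3,v_4] − [v_0,v_3,v_4] + [v_0,v_1,v_4] − [v_0,v_1,v_3],
  ∂[v_0,v_2,v_3,v_4] = [v_2,v_3,v_4] − [v_0,v_3,v_4] + [v_0,v_2,v_4] − [v_0,v_2,v_3].
The resulting 10×5 matrix has rank 4, and its Smith normal form has invariant factors (1,1,1,1).

Computing H_k = (kernel of ∂_k) / (image of ∂_{k+1}):

  H_2: rank ker ∂_2 − rank ∂_3 = (10 − 6) − 4 = 0, and the invariant factors of ∂_3 are all 1, so H_2 = 0.

H_2 = 0.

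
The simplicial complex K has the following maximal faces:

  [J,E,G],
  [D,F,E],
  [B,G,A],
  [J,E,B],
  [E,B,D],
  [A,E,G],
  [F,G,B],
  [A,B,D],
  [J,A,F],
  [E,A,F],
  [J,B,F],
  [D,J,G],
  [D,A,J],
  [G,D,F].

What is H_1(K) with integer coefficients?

H_1 = Z^2.

We work with the vertex ordering A < B < D < E < F < G < J. The simplices of K, each written with vertices in increasing order, are:

  0-simplices (7): A, B, D, E, F, G, J
  1-simplices (21): AB, AD, AE, AF, AG, AJ, BD, BE, BF, BG, BJ, DE, DF, DG, DJ, EF, EG, EJ, FG, FJ, GJ
  2-simplices (14): ABD, ABG, ADJ, AEF, AEG, AFJ, BDE, BEJ, BFG, BFJ, DEF, DFG, DGJ, EGJ

so the chain groups are C_0 ≅ Z^7, C_1 ≅ Z^21, C_2 ≅ Z^14.

Boundary ∂_1: C_1 → C_0 is given by ∂[p,q] = [q] − [p].
This gives a 7×21 integer matrix of rank 6; reducing to Smith normal form yields diagonal entries (1,1,1,1,1,1).

The boundary map ∂_2: C_2 → C_1 acts by ∂[p,q,r] = [q,r] − [p,r] + [p,q]. For instance
  ∂BDE = DE − BE + BD,
  ∂AEG = EG − AG + AE.
This gives a 21×14 integer matrix of rank 13; reducing to Smith normal form yields diagonal entries (1,1,1,1,1,1,1,1,1,1,1,1,1).

Now H_k = ker ∂_k / im ∂_{k+1}, so:

  H_1: rank ker ∂_1 − rank ∂_2 = (21 − 6) − 13 = 2, and the invariant factors of ∂_2 are all 1, so H_1 = Z^2.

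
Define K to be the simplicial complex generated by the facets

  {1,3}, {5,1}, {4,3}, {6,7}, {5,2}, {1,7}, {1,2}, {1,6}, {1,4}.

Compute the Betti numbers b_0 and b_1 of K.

b_0 = 1, b_1 = 3.

Fix the vertex order 1 < 2 < 3 < 4 < 5 < 6 < 7 and write every simplex with vertices in increasing order. Then dim K = 1 and the simplices of K are:

  0-simplices (7): [1], [2], [3], [4], [5], [6], [7]
  1-simplices (9): [1,2], [1,3], [1,4], [1,5], [1,6], [1,7], [2,5], [3,4], [6,7]

Hence C_0 ≅ Z^7, C_1 ≅ Z^9.

The boundary map ∂_1: C_1 → C_0 is given by ∂[p,q] = [q] − [p].
This gives a 7×9 integer matrix of rank 6; reducing to Smith normal form yields diagonal entries (1,1,1,1,1,1).

Computing H_k = (kernel of ∂_k) / (image of ∂_{k+1}):

  H_0: rank C_0 − rank ∂_1 = 7 − 6 = 1, and the invariant factors of ∂_1 are all 1, so H_0 ≅ Z.
  H_1: rank ker ∂_1 − rank ∂_2 = (9 − 6) − 0 = 3, and there is no ∂_2, so H_1 ≅ Z^3.

Hence the Betti numbers are b_0 = 1, b_1 = 3.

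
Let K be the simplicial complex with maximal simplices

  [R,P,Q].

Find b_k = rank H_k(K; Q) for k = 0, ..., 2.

b_0 = 1, b_1 = 0, b_2 = 0.

Take the total order P < Q < R on the vertex set. Then K (dimension 2) consists of the simplices:

  0-simplices (3): P, Q, R
  1-simplices (3): PQ, PR, QR
  2-simplices (1): PQR

Hence C_0 ≅ Z^3, C_1 ≅ Z^3, C_2 ≅ Z^1.

The boundary map ∂_1: C_1 → C_0 is given by ∂[p,q] = [q] − [p]. For instance
  ∂QR = R − Q.
As a 3×3 matrix over Z this has rank 2, with invariant factors (1,1).

∂_2: C_2 → C_1 maps a triangle to the signed sum of its edges. For instance
  ∂PQR = QR − PR + PQ.
The resulting 3×1 matrix has rank 1, and its Smith normal form has invariant factors (1).

From H_k ≅ ker(∂_k) / im(∂_{k+1}) we obtain:

  H_0: rank C_0 − rank ∂_1 = 3 − 2 = 1, and the invariant factors of ∂_1 are all 1, so H_0 ≅ Z.
  H_1: rank ker ∂_1 − rank ∂_2 = (3 − 2) − 1 = 0, and the invariant factors of ∂_2 are all 1, so H_1 ≅ 0.
  H_2: rank ker ∂_2 − rank ∂_3 = (1 − 1) − 0 = 0, and there is no ∂_3, so H_2 ≅ 0.

As a check, the Euler characteristic is 3 − 3 + 1 = 1, which agrees with 1 − 0 + 0 = 1.

Hence the Betti numbers are b_0 = 1, b_1 = 0, b_2 = 0.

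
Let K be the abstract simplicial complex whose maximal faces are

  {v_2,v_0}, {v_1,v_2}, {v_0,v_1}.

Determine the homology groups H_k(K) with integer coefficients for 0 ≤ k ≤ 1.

K has 3 vertices, 3 edges.
rank ∂_0 = 0, rank ∂_1 = 2 ⇒ b_0 = 3 − 0 − 2 = 1; all invariant factors of ∂_1 are 1 so no torsion. So H_0 ≅ Z.
rank ∂_1 = 2, rank ∂_2 = 0 ⇒ b_1 = 3 − 2 − 0 = 1. So H_1 ≅ Z.

H_0 ≅ Z,  H_1 ≅ Z.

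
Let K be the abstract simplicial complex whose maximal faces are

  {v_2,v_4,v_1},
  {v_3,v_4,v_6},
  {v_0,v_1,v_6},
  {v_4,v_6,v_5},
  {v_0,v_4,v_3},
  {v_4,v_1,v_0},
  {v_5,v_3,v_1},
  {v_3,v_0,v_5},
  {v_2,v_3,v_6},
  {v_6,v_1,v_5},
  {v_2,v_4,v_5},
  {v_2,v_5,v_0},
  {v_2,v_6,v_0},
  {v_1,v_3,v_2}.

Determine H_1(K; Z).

H_1 ≅ Z^2.

K has 7 vertices, 21 edges, 14 triangles.
rank ∂_1 = 6, rank ∂_2 = 13 ⇒ b_1 = 21 − 6 − 13 = 2; all invariant factors of ∂_2 are 1 so no torsion. So H_1 ≅ Z^2.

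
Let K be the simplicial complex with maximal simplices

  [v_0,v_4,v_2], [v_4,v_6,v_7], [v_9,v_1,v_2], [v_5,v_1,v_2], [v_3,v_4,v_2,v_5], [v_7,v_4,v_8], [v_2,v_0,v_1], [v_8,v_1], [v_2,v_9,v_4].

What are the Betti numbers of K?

b_0 = 1, b_1 = 1, b_2 = 0, b_3 = 0.

K has 10 vertices, 20 edges, 11 triangles, 1 3-simplex.
rank ∂_0 = 0, rank ∂_1 = 9 ⇒ b_0 = 10 − 0 − 9 = 1; all invariant factors of ∂_1 are 1 so no torsion. So H_0 ≅ Z.
rank ∂_1 = 9, rank ∂_2 = 10 ⇒ b_1 = 20 − 9 − 10 = 1; all invariant factors of ∂_2 are 1 so no torsion. So H_1 ≅ Z.
rank ∂_2 = 10, rank ∂_3 = 1 ⇒ b_2 = 11 − 10 − 1 = 0; all invariant factors of ∂_3 are 1 so no torsion. So H_2 ≅ 0.
rank ∂_3 = 1, rank ∂_4 = 0 ⇒ b_3 = 1 − 1 − 0 = 0. So H_3 ≅ 0.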